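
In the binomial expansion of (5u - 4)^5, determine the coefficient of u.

6400

The general term is C(5,j)·(5u)^j·(-4)^(5-j); the u^1 term has j = 1.
C(5,1) = 5.
Coefficient = C(5,1) · 5^1 · (-4)^4 = 5 · 5 · 256 = 6400.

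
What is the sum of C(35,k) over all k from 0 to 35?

34359738368

Setting x = 1 in (1+x)^35 gives Σ C(35,k) = 2^35 = 34359738368.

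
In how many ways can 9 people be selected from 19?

This is C(19,9) = 92378.

92378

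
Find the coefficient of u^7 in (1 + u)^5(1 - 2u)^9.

-1104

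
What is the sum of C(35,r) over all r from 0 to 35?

The entries of row 35 sum to 2^35 = 34359738368.

34359738368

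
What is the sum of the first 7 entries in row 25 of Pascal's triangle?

1 + 25 + 300 + 2300 + 12650 + 53130 + 177100 = 245506.

245506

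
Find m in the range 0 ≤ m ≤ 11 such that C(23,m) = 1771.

3

C(23,m) increases on 0 ≤ m ≤ 11. C(23,2) = 253 and C(23,3) = 1771, so m = 3.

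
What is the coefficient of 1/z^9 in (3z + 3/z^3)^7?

General term: C(7,j)·(3z)^j·(3/z^3)^(7-j), with z-exponent 1j − 3(7−j) = 4j − 21.
Set 4j − 21 = -9: j = 3.
C(7,3) = 35; 3^3 = 27; 3^4 = 81.
Coefficient = 35 · 27 · 81 = 76545.

76545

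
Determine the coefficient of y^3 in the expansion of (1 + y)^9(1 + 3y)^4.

Coefficient of y^3 = Σ_{j} C(9,j)·1^j·C(4,3-j)·3^(3-j) for j from 0 to 3.
= 108 + 486 + 432 + 84 = 1110.

1110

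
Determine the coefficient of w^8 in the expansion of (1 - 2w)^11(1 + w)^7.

Coefficient of w^8 = Σ_{j} C(11,j)·(-2)^j·C(7,8-j)·1^(8-j) for j from 1 to 8.
= (-22) + 1540 + (-27720) + 184800 + (-517440) + 620928 + (-295680) + 42240 = 8646.

8646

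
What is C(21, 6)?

54264

C(21,6) = (21·20·19·18·17·16) / 6! = 39070080 / 720 = 54264.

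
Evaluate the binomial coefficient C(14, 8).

3003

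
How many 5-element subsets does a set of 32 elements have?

201376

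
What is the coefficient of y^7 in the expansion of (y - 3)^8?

The general term is C(8,j)·(y)^j·(-3)^(8-j); the y^7 term has j = 7.
C(8,7) = 8.
Coefficient = C(8,7) · (-3)^1 = 8 · (-3) = -24.

-24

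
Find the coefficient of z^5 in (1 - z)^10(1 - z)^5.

(1 - z)^10(1 - z)^5 = (1 - z)^15, so the coefficient of z^5 is C(15,5)·(-1)^5 = 3003·-1 = -3003.

-3003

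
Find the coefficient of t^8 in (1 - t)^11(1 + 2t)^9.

-2415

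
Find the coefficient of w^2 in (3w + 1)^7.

189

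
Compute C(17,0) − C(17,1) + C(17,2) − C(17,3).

-560

The partial alternating sum Σ_{k=0}^{3} (−1)^k C(17,k) = (−1)^3 C(16,3) = -560.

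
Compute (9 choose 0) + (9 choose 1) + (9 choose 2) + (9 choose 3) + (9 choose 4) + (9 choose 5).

1 + 9 + 36 + 84 + 126 + 126 = 382.

382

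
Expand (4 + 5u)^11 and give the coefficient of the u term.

The general term is C(11,j)·(4)^j·(5u)^(11-j); the u^1 term has j = 10.
C(11,10) = 11.
Coefficient = C(11,10) · 4^10 · 5^1 = 11 · 1048576 · 5 = 57671680.

57671680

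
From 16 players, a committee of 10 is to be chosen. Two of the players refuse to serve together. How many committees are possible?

All 10-subsets: C(16,10) = 8008. Those containing both fixed elements: C(14,8) = 3003.
8008 − 3003 = 5005.

5005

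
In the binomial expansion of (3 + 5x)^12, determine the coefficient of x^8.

15662109375

The general term is C(12,j)·(3)^j·(5x)^(12-j); the x^8 term has j = 4.
C(12,4) = 495.
Coefficient = C(12,4) · 3^4 · 5^8 = 495 · 81 · 390625 = 15662109375.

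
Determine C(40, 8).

76904685

C(40,8) = (40·39·38·37·36·35·34·33) / 8! = 3100796899200 / 40320 = 76904685.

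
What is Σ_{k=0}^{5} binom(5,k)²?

By Vandermonde's identity, Σ C(5,k)² = C(10,5) = 252.

252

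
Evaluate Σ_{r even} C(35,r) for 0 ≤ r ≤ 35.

Half of (1+1)^35 + (1−1)^35 gives the even-index sum: 2^34 = 17179869184.

17179869184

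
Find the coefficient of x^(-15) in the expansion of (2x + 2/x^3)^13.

14057472

General term: C(13,j)·(2x)^j·(2/x^3)^(13-j), with x-exponent 1j − 3(13−j) = 4j − 39.
Set 4j − 39 = -15: j = 6.
C(13,6) = 1716; 2^6 = 64; 2^7 = 128.
Coefficient = 1716 · 64 · 128 = 14057472.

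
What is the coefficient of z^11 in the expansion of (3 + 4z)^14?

41221619712

The general term is C(14,j)·(3)^j·(4z)^(14-j); the z^11 term has j = 3.
C(14,3) = 364.
Coefficient = C(14,3) · 3^3 · 4^11 = 364 · 27 · 4194304 = 41221619712.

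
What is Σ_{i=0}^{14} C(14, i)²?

40116600

Σ C(14,i)² is the coefficient of x^14 in (1+x)^14(1+x)^14 = (1+x)^28, i.e. C(28,14) = 40116600.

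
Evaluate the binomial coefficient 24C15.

C(24,15) = C(24,9) by symmetry.
C(24,9) = (24·23·22·21·20·19·18·17·16) / 9! = 474467051520 / 362880 = 1307504.

1307504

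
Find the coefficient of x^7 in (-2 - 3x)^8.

The general term is C(8,j)·(-2)^j·(-3x)^(8-j); the x^7 term has j = 1.
C(8,1) = 8.
Coefficient = C(8,1) · (-2)^1 · (-3)^7 = 8 · (-2) · (-2187) = 34992.

34992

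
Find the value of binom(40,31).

273438880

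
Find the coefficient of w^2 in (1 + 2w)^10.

The general term is C(10,j)·(1)^j·(2w)^(10-j); the w^2 term has j = 8.
C(10,8) = 45.
Coefficient = C(10,8) · 2^2 = 45 · 4 = 180.

180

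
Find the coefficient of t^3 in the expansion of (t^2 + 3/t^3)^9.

General term: C(9,j)·(t^2)^j·(3/t^3)^(9-j), with t-exponent 2j − 3(9−j) = 5j − 27.
Set 5j − 27 = 3: j = 6.
C(9,6) = 84; 1^6 = 1; 3^3 = 27.
Coefficient = 84 · 1 · 27 = 2268.

2268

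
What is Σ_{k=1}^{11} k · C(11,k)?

Since k·C(11,k) = 11·C(10,k−1), the sum is 11·2^10 = 11·1024 = 11264.

11264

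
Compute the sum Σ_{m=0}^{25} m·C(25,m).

Since m·C(25,m) = 25·C(24,m−1), the sum is 25·2^24 = 25·16777216 = 419430400.

419430400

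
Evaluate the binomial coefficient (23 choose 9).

817190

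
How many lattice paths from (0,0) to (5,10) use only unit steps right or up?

Each path is a sequence of 15 steps with 5 rights: C(15,5) = 3003.

3003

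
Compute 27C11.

13037895

C(27,11) = (27·26·25·24·23·22·21·20·19·18·17) / 11! = 520431047136000 / 39916800 = 13037895.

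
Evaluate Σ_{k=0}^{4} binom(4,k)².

By Vandermonde's identity, Σ C(4,k)² = C(8,4) = 70.

70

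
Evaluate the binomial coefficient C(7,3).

C(7,3) = (7·6·5) / 3! = 210 / 6 = 35.

35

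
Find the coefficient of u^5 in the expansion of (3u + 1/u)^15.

General term: C(15,j)·(3u)^j·(1/u)^(15-j), with u-exponent 1j − 1(15−j) = 2j − 15.
Set 2j − 15 = 5: j = 10.
C(15,10) = 3003; 3^10 = 59049; 1^5 = 1.
Coefficient = 3003 · 59049 · 1 = 177324147.

177324147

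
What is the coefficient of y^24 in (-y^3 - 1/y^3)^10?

10

General term: C(10,j)·(-y^3)^j·(-1/y^3)^(10-j), with y-exponent 3j − 3(10−j) = 6j − 30.
Set 6j − 30 = 24: j = 9.
C(10,9) = 10; (-1)^9 = -1; (-1)^1 = -1.
Coefficient = 10 · (-1) · (-1) = 10.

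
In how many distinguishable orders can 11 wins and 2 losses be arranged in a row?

78

Choose positions for the wins: C(13,11) = 78.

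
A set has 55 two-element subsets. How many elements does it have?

11

n(n−1)/2 = 55 ⇒ n(n−1) = 110. Since 11·10 = 110, n = 11.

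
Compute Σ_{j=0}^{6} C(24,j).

190051

1 + 24 + 276 + 2024 + 10626 + 42504 + 134596 = 190051.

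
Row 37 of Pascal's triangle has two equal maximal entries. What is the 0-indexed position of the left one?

18

For odd n = 37, C(37,m) peaks at m = (n−1)/2 and (n+1)/2; the lesser is 18.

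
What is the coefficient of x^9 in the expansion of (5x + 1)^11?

107421875

The general term is C(11,j)·(5x)^j·(1)^(11-j); the x^9 term has j = 9.
C(11,9) = 55.
Coefficient = C(11,9) · 5^9 = 55 · 1953125 = 107421875.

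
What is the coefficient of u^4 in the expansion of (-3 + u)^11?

The general term is C(11,j)·(-3)^j·(u)^(11-j); the u^4 term has j = 7.
C(11,7) = 330.
Coefficient = C(11,7) · (-3)^7 = 330 · (-2187) = -721710.

-721710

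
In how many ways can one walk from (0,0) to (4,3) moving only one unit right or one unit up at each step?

Each path is a sequence of 7 steps with 4 rights: C(7,4) = 35.

35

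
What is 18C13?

8568

C(18,13) = C(18,5) by symmetry.
C(18,5) = (18·17·16·15·14) / 5! = 1028160 / 120 = 8568.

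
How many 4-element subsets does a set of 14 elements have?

1001

C(14,4) = (14·13·12·11) / 4! = 24024 / 24 = 1001.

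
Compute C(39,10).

635745396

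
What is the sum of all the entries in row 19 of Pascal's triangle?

The entries of row 19 sum to 2^19 = 524288.

524288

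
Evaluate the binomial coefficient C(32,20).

225792840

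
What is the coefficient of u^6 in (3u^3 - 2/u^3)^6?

General term: C(6,j)·(3u^3)^j·(-2/u^3)^(6-j), with u-exponent 3j − 3(6−j) = 6j − 18.
Set 6j − 18 = 6: j = 4.
C(6,4) = 15; 3^4 = 81; (-2)^2 = 4.
Coefficient = 15 · 81 · 4 = 4860.

4860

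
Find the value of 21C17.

C(21,17) = C(21,4) by symmetry.
C(21,4) = (21·20·19·18) / 4! = 143640 / 24 = 5985.

5985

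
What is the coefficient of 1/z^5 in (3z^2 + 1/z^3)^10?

61236

General term: C(10,j)·(3z^2)^j·(1/z^3)^(10-j), with z-exponent 2j − 3(10−j) = 5j − 30.
Set 5j − 30 = -5: j = 5.
C(10,5) = 252; 3^5 = 243; 1^5 = 1.
Coefficient = 252 · 243 · 1 = 61236.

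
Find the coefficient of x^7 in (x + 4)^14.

The general term is C(14,j)·(x)^j·(4)^(14-j); the x^7 term has j = 7.
C(14,7) = 3432.
Coefficient = C(14,7) · 4^7 = 3432 · 16384 = 56229888.

56229888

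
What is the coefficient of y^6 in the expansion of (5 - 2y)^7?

The general term is C(7,j)·(5)^j·(-2y)^(7-j); the y^6 term has j = 1.
C(7,1) = 7.
Coefficient = C(7,1) · 5^1 · (-2)^6 = 7 · 5 · 64 = 2240.

2240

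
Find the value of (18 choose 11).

C(18,11) = C(18,7) by symmetry.
C(18,7) = (18·17·16·15·14·13·12) / 7! = 160392960 / 5040 = 31824.

31824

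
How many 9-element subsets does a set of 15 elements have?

5005

C(15,9) = C(15,6) by symmetry.
C(15,6) = (15·14·13·12·11·10) / 6! = 3603600 / 720 = 5005.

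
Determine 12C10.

C(12,10) = C(12,2) by symmetry.
C(12,2) = (12·11) / 2! = 132 / 2 = 66.

66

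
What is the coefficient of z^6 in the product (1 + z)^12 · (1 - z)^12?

-220

Coefficient of z^6 = Σ_{j} C(12,j)·1^j·C(12,6-j)·(-1)^(6-j) for j from 0 to 6.
= 924 + (-9504) + 32670 + (-48400) + 32670 + (-9504) + 924 = -220.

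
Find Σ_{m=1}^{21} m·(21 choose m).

Differentiating (1+x)^21 and setting x=1: Σ m·C(21,m) = 21·2^20 = 22020096.

22020096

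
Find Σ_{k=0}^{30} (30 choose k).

Setting x = 1 in (1+x)^30 gives Σ C(30,k) = 2^30 = 1073741824.

1073741824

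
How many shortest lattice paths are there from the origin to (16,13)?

Each path is a sequence of 29 steps with 16 rights: C(29,16) = 67863915.

67863915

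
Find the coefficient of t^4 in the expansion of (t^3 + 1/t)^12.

495

General term: C(12,j)·(t^3)^j·(1/t)^(12-j), with t-exponent 3j − 1(12−j) = 4j − 12.
Set 4j − 12 = 4: j = 4.
C(12,4) = 495; 1^4 = 1; 1^8 = 1.
Coefficient = 495 · 1 · 1 = 495.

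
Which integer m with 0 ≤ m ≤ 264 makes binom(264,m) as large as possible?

132

C(264,m) is maximized at m = 264/2 = 132.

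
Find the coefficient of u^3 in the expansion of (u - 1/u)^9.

General term: C(9,j)·(u)^j·(-1/u)^(9-j), with u-exponent 1j − 1(9−j) = 2j − 9.
Set 2j − 9 = 3: j = 6.
C(9,6) = 84; 1^6 = 1; (-1)^3 = -1.
Coefficient = 84 · 1 · (-1) = -84.

-84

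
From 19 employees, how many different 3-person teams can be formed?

969

This is C(19,3) = 969.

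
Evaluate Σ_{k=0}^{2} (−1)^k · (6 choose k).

10

The partial alternating sum Σ_{k=0}^{2} (−1)^k C(6,k) = (−1)^2 C(5,2) = 10.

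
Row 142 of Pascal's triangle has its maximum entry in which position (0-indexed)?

71

C(142,k) is maximized at k = 142/2 = 71.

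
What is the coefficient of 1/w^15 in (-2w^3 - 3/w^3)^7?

General term: C(7,j)·(-2w^3)^j·(-3/w^3)^(7-j), with w-exponent 3j − 3(7−j) = 6j − 21.
Set 6j − 21 = -15: j = 1.
C(7,1) = 7; (-2)^1 = -2; (-3)^6 = 729.
Coefficient = 7 · (-2) · 729 = -10206.

-10206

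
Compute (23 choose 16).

C(23,16) = C(23,7) by symmetry.
C(23,7) = (23·22·21·20·19·18·17) / 7! = 1235591280 / 5040 = 245157.

245157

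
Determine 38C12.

2707475148

C(38,12) = (38·37·36·35·34·33·32·31·30·29·28·27) / 12! = 1296884927852236800 / 479001600 = 2707475148.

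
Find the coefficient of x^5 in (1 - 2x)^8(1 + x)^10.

Coefficient of x^5 = Σ_{j} C(8,j)·(-2)^j·C(10,5-j)·1^(5-j) for j from 0 to 5.
= 252 + (-3360) + 13440 + (-20160) + 11200 + (-1792) = -420.

-420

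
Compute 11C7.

330

C(11,7) = C(11,4) by symmetry.
C(11,4) = (11·10·9·8) / 4! = 7920 / 24 = 330.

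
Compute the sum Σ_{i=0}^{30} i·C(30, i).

16106127360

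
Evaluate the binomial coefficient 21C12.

293930

C(21,12) = C(21,9) by symmetry.
C(21,9) = (21·20·19·18·17·16·15·14·13) / 9! = 106661318400 / 362880 = 293930.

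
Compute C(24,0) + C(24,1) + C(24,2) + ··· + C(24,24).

Setting x = 1 in (1+x)^24 gives Σ C(24,k) = 2^24 = 16777216.

16777216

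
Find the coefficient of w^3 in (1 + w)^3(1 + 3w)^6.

Coefficient of w^3 = Σ_{j} C(3,j)·1^j·C(6,3-j)·3^(3-j) for j from 0 to 3.
= 540 + 405 + 54 + 1 = 1000.

1000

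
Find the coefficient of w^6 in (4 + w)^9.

5376

The general term is C(9,j)·(4)^j·(w)^(9-j); the w^6 term has j = 3.
C(9,3) = 84.
Coefficient = C(9,3) · 4^3 = 84 · 64 = 5376.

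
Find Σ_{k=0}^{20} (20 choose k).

1048576

The entries of row 20 sum to 2^20 = 1048576.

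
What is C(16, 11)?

C(16,11) = C(16,5) by symmetry.
C(16,5) = (16·15·14·13·12) / 5! = 524160 / 120 = 4368.

4368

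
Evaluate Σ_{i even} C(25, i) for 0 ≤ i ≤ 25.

16777216

Half of (1+1)^25 + (1−1)^25 gives the even-index sum: 2^24 = 16777216.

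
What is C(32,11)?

129024480

C(32,11) = (32·31·30·29·28·27·26·25·24·23·22) / 11! = 5150244363264000 / 39916800 = 129024480.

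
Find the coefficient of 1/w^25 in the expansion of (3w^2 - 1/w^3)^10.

General term: C(10,j)·(3w^2)^j·(-1/w^3)^(10-j), with w-exponent 2j − 3(10−j) = 5j − 30.
Set 5j − 30 = -25: j = 1.
C(10,1) = 10; 3^1 = 3; (-1)^9 = -1.
Coefficient = 10 · 3 · (-1) = -30.

-30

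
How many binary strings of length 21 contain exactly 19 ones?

210

Choose the 19 positions: C(21,19) = 210.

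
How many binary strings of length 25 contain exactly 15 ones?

Choose the 15 positions: C(25,15) = 3268760.

3268760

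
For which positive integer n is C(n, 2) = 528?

33

n(n−1)/2 = 528 ⇒ n(n−1) = 1056. Since 33·32 = 1056, n = 33.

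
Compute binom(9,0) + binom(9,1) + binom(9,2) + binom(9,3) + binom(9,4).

256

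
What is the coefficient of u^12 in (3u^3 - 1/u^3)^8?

General term: C(8,j)·(3u^3)^j·(-1/u^3)^(8-j), with u-exponent 3j − 3(8−j) = 6j − 24.
Set 6j − 24 = 12: j = 6.
C(8,6) = 28; 3^6 = 729; (-1)^2 = 1.
Coefficient = 28 · 729 · 1 = 20412.

20412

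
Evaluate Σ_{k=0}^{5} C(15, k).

4944

1 + 15 + 105 + 455 + 1365 + 3003 = 4944.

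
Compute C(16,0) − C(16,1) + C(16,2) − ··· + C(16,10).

The partial alternating sum Σ_{k=0}^{10} (−1)^k C(16,k) = (−1)^10 C(15,10) = 3003.

3003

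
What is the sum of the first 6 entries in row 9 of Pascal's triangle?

1 + 9 + 36 + 84 + 126 + 126 = 382.

382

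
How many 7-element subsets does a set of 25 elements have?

480700

C(25,7) = (25·24·23·22·21·20·19) / 7! = 2422728000 / 5040 = 480700.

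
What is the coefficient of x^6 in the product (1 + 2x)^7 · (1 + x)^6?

Coefficient of x^6 = Σ_{j} C(7,j)·2^j·C(6,6-j)·1^(6-j) for j from 0 to 6.
= 1 + 84 + 1260 + 5600 + 8400 + 4032 + 448 = 19825.

19825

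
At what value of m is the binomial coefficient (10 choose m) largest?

5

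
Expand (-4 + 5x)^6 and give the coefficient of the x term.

-30720

The general term is C(6,j)·(-4)^j·(5x)^(6-j); the x^1 term has j = 5.
C(6,5) = 6.
Coefficient = C(6,5) · (-4)^5 · 5^1 = 6 · (-1024) · 5 = -30720.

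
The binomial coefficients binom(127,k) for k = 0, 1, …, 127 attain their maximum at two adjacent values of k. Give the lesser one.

For odd n = 127, C(127,k) peaks at k = (n−1)/2 and (n+1)/2; the lesser is 63.

63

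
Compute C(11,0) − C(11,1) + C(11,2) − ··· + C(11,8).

45

The partial alternating sum Σ_{k=0}^{8} (−1)^k C(11,k) = (−1)^8 C(10,8) = 45.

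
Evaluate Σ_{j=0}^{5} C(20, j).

1 + 20 + 190 + 1140 + 4845 + 15504 = 21700.

21700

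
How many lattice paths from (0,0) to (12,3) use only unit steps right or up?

Each path is a sequence of 15 steps with 12 rights: C(15,12) = 455.

455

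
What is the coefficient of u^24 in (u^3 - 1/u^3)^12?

66

General term: C(12,j)·(u^3)^j·(-1/u^3)^(12-j), with u-exponent 3j − 3(12−j) = 6j − 36.
Set 6j − 36 = 24: j = 10.
C(12,10) = 66; 1^10 = 1; (-1)^2 = 1.
Coefficient = 66 · 1 · 1 = 66.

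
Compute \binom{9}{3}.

84

C(9,3) = (9·8·7) / 3! = 504 / 6 = 84.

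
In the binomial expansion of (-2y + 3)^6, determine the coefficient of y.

-2916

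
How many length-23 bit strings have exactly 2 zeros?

Choose the 2 positions: C(23,2) = 253.

253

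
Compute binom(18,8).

43758

C(18,8) = (18·17·16·15·14·13·12·11) / 8! = 1764322560 / 40320 = 43758.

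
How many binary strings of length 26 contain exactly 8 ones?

Choose the 8 positions: C(26,8) = 1562275.

1562275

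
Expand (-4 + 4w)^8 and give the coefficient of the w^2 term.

The general term is C(8,j)·(-4)^j·(4w)^(8-j); the w^2 term has j = 6.
C(8,6) = 28.
Coefficient = C(8,6) · (-4)^6 · 4^2 = 28 · 4096 · 16 = 1835008.

1835008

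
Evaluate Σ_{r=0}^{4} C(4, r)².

70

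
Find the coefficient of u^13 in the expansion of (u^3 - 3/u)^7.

General term: C(7,j)·(u^3)^j·(-3/u)^(7-j), with u-exponent 3j − 1(7−j) = 4j − 7.
Set 4j − 7 = 13: j = 5.
C(7,5) = 21; 1^5 = 1; (-3)^2 = 9.
Coefficient = 21 · 1 · 9 = 189.

189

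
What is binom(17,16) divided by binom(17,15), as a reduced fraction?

1/8

C(n,k+1)/C(n,k) = (n−k)/(k+1) = (17−15)/(15+1) = 2/16 = 1/8.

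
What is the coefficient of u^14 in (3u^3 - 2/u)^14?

-960740352

General term: C(14,j)·(3u^3)^j·(-2/u)^(14-j), with u-exponent 3j − 1(14−j) = 4j − 14.
Set 4j − 14 = 14: j = 7.
C(14,7) = 3432; 3^7 = 2187; (-2)^7 = -128.
Coefficient = 3432 · 2187 · (-128) = -960740352.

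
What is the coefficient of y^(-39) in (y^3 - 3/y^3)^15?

71744535

General term: C(15,j)·(y^3)^j·(-3/y^3)^(15-j), with y-exponent 3j − 3(15−j) = 6j − 45.
Set 6j − 45 = -39: j = 1.
C(15,1) = 15; 1^1 = 1; (-3)^14 = 4782969.
Coefficient = 15 · 1 · 4782969 = 71744535.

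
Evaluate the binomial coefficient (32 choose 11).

C(32,11) = (32·31·30·29·28·27·26·25·24·23·22) / 11! = 5150244363264000 / 39916800 = 129024480.

129024480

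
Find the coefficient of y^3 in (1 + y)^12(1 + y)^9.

(1 + y)^12(1 + y)^9 = (1 + y)^21, so the coefficient of y^3 is C(21,3)·1^3 = 1330·1 = 1330.

1330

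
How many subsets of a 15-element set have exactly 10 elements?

3003

Choose the 10 positions: C(15,10) = 3003.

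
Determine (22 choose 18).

C(22,18) = C(22,4) by symmetry.
C(22,4) = (22·21·20·19) / 4! = 175560 / 24 = 7315.

7315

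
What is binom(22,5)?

C(22,5) = (22·21·20·19·18) / 5! = 3160080 / 120 = 26334.

26334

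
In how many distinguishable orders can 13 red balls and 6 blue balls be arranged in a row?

27132

Choose positions for the red balls: C(19,13) = 27132.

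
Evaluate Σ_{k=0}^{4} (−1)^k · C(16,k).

The partial alternating sum Σ_{k=0}^{4} (−1)^k C(16,k) = (−1)^4 C(15,4) = 1365.

1365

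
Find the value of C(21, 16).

C(21,16) = C(21,5) by symmetry.
C(21,5) = (21·20·19·18·17) / 5! = 2441880 / 120 = 20349.

20349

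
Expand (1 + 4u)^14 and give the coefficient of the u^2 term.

The general term is C(14,j)·(1)^j·(4u)^(14-j); the u^2 term has j = 12.
C(14,12) = 91.
Coefficient = C(14,12) · 4^2 = 91 · 16 = 1456.

1456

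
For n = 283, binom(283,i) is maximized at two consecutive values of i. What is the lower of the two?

For odd n = 283, C(283,i) peaks at i = (n−1)/2 and (n+1)/2; the lower is 141.

141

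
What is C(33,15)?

1037158320

C(33,15) = (33·32·31·30·29·28·27·26·25·24·23·22·21·20·19) / 15! = 1356265350621941760000 / 1307674368000 = 1037158320.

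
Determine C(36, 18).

C(36,18) = (36·35·34·33·32·31·30·29·28·27·26·25·24·23·22·21·20·19) / 18! = 58102407620643984998400000 / 6402373705728000 = 9075135300.

9075135300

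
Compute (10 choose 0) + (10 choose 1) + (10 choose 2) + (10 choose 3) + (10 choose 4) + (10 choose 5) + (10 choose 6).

1 + 10 + 45 + 120 + 210 + 252 + 210 = 848.

848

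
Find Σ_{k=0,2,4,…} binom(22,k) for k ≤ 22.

2097152

Even-k terms of row 22 sum to 2^21 = 2097152.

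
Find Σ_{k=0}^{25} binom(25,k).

33554432

Setting x = 1 in (1+x)^25 gives Σ C(25,k) = 2^25 = 33554432.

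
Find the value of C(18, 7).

31824

C(18,7) = (18·17·16·15·14·13·12) / 7! = 160392960 / 5040 = 31824.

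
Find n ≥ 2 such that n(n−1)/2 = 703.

38

n(n−1)/2 = 703 ⇒ n(n−1) = 1406. Since 38·37 = 1406, n = 38.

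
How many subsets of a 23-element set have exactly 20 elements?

Choose the 20 positions: C(23,20) = 1771.

1771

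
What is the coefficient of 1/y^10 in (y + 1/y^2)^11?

General term: C(11,j)·(y)^j·(1/y^2)^(11-j), with y-exponent 1j − 2(11−j) = 3j − 22.
Set 3j − 22 = -10: j = 4.
C(11,4) = 330; 1^4 = 1; 1^7 = 1.
Coefficient = 330 · 1 · 1 = 330.

330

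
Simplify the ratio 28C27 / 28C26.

2/27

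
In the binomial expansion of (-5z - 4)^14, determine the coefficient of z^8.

4804800000000

The general term is C(14,j)·(-5z)^j·(-4)^(14-j); the z^8 term has j = 8.
C(14,8) = 3003.
Coefficient = C(14,8) · (-5)^8 · (-4)^6 = 3003 · 390625 · 4096 = 4804800000000.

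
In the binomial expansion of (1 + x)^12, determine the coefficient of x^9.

220

The general term is C(12,j)·(1)^j·(x)^(12-j); the x^9 term has j = 3.
C(12,3) = 220.
Coefficient = C(12,3) = 220.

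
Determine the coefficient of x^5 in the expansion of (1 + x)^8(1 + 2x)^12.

154504

Coefficient of x^5 = Σ_{j} C(8,j)·1^j·C(12,5-j)·2^(5-j) for j from 0 to 5.
= 25344 + 63360 + 49280 + 14784 + 1680 + 56 = 154504.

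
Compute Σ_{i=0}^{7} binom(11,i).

1 + 11 + 55 + 165 + 330 + 462 + 462 + 330 = 1816.

1816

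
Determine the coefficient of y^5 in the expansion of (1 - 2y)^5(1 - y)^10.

Coefficient of y^5 = Σ_{j} C(5,j)·(-2)^j·C(10,5-j)·(-1)^(5-j) for j from 0 to 5.
= (-252) + (-2100) + (-4800) + (-3600) + (-800) + (-32) = -11584.

-11584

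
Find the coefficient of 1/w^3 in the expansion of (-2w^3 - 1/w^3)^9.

-2016

General term: C(9,j)·(-2w^3)^j·(-1/w^3)^(9-j), with w-exponent 3j − 3(9−j) = 6j − 27.
Set 6j − 27 = -3: j = 4.
C(9,4) = 126; (-2)^4 = 16; (-1)^5 = -1.
Coefficient = 126 · 16 · (-1) = -2016.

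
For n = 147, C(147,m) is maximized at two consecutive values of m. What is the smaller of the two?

73

For odd n = 147, C(147,m) peaks at m = (n−1)/2 and (n+1)/2; the smaller is 73.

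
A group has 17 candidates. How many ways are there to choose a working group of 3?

680

This is C(17,3) = 680.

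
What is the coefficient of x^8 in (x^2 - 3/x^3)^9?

General term: C(9,j)·(x^2)^j·(-3/x^3)^(9-j), with x-exponent 2j − 3(9−j) = 5j − 27.
Set 5j − 27 = 8: j = 7.
C(9,7) = 36; 1^7 = 1; (-3)^2 = 9.
Coefficient = 36 · 1 · 9 = 324.

324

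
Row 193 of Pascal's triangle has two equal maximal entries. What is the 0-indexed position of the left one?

96

For odd n = 193, C(193,j) peaks at j = (n−1)/2 and (n+1)/2; the lower is 96.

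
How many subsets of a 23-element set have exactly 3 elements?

1771

Choose the 3 positions: C(23,3) = 1771.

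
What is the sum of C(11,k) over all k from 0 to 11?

2048

The entries of row 11 sum to 2^11 = 2048.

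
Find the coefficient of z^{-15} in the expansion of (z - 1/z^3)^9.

84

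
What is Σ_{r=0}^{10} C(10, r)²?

184756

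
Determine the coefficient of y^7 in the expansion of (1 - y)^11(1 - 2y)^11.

-2599542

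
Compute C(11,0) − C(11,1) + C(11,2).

The partial alternating sum Σ_{k=0}^{2} (−1)^k C(11,k) = (−1)^2 C(10,2) = 45.

45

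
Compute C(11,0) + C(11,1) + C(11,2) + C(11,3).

1 + 11 + 55 + 165 = 232.

232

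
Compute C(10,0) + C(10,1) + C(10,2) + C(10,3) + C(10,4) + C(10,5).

1 + 10 + 45 + 120 + 210 + 252 = 638.

638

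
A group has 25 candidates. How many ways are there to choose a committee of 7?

This is C(25,7) = 480700.

480700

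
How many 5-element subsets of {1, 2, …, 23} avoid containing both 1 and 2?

32319

All 5-subsets: C(23,5) = 33649. Those containing both fixed elements: C(21,3) = 1330.
33649 − 1330 = 32319.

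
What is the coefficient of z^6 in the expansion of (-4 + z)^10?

The general term is C(10,j)·(-4)^j·(z)^(10-j); the z^6 term has j = 4.
C(10,4) = 210.
Coefficient = C(10,4) · (-4)^4 = 210 · 256 = 53760.

53760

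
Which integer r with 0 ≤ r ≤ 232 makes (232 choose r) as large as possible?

116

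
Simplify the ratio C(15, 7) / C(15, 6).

9/7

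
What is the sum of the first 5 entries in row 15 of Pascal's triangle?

1941

1 + 15 + 105 + 455 + 1365 = 1941.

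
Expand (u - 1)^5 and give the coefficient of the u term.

5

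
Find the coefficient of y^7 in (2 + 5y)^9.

The general term is C(9,j)·(2)^j·(5y)^(9-j); the y^7 term has j = 2.
C(9,2) = 36.
Coefficient = C(9,2) · 2^2 · 5^7 = 36 · 4 · 78125 = 11250000.

11250000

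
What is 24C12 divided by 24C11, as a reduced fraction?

C(n,k+1)/C(n,k) = (n−k)/(k+1) = (24−11)/(11+1) = 13/12.

13/12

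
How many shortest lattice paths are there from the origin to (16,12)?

30421755

Each path is a sequence of 28 steps with 16 rights: C(28,16) = 30421755.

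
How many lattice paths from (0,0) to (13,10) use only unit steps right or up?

Each path is a sequence of 23 steps with 13 rights: C(23,13) = 1144066.

1144066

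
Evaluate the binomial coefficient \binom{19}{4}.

3876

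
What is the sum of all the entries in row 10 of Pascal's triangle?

1024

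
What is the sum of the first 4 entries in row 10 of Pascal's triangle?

1 + 10 + 45 + 120 = 176.

176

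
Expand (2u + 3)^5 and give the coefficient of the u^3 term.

720

The general term is C(5,j)·(2u)^j·(3)^(5-j); the u^3 term has j = 3.
C(5,3) = 10.
Coefficient = C(5,3) · 2^3 · 3^2 = 10 · 8 · 9 = 720.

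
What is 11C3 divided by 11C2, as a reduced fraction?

3

C(n,k+1)/C(n,k) = (n−k)/(k+1) = (11−2)/(2+1) = 9/3 = 3.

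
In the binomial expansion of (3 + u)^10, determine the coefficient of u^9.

30

The general term is C(10,j)·(3)^j·(u)^(10-j); the u^9 term has j = 1.
C(10,1) = 10.
Coefficient = C(10,1) · 3^1 = 10 · 3 = 30.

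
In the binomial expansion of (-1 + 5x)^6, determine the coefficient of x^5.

-18750

The general term is C(6,j)·(-1)^j·(5x)^(6-j); the x^5 term has j = 1.
C(6,1) = 6.
Coefficient = C(6,1) · (-1)^1 · 5^5 = 6 · (-1) · 3125 = -18750.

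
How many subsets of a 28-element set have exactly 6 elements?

376740

Choose the 6 positions: C(28,6) = 376740.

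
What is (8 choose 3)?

56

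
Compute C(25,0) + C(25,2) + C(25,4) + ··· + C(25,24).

16777216

Even-i terms of row 25 sum to 2^24 = 16777216.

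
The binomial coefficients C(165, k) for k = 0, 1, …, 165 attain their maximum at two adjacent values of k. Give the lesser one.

For odd n = 165, C(165,k) peaks at k = (n−1)/2 and (n+1)/2; the lesser is 82.

82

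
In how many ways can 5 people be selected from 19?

11628

This is C(19,5) = 11628.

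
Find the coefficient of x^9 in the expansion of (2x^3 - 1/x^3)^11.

42240

General term: C(11,j)·(2x^3)^j·(-1/x^3)^(11-j), with x-exponent 3j − 3(11−j) = 6j − 33.
Set 6j − 33 = 9: j = 7.
C(11,7) = 330; 2^7 = 128; (-1)^4 = 1.
Coefficient = 330 · 128 · 1 = 42240.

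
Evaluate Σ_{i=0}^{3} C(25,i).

2626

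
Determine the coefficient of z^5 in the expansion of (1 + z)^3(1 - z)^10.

63

Coefficient of z^5 = Σ_{j} C(3,j)·1^j·C(10,5-j)·(-1)^(5-j) for j from 0 to 3.
= (-252) + 630 + (-360) + 45 = 63.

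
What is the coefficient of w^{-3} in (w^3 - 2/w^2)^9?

5376

General term: C(9,j)·(w^3)^j·(-2/w^2)^(9-j), with w-exponent 3j − 2(9−j) = 5j − 18.
Set 5j − 18 = -3: j = 3.
C(9,3) = 84; 1^3 = 1; (-2)^6 = 64.
Coefficient = 84 · 1 · 64 = 5376.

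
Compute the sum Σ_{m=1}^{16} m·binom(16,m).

524288

Since m·C(16,m) = 16·C(15,m−1), the sum is 16·2^15 = 16·32768 = 524288.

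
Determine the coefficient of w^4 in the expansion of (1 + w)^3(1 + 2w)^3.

Coefficient of w^4 = Σ_{j} C(3,j)·1^j·C(3,4-j)·2^(4-j) for j from 1 to 3.
= 24 + 36 + 6 = 66.

66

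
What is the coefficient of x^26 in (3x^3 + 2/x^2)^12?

General term: C(12,j)·(3x^3)^j·(2/x^2)^(12-j), with x-exponent 3j − 2(12−j) = 5j − 24.
Set 5j − 24 = 26: j = 10.
C(12,10) = 66; 3^10 = 59049; 2^2 = 4.
Coefficient = 66 · 59049 · 4 = 15588936.

15588936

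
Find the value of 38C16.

22239974430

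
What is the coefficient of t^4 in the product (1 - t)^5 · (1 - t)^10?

1365

Coefficient of t^4 = Σ_{j} C(5,j)·(-1)^j·C(10,4-j)·(-1)^(4-j) for j from 0 to 4.
= 210 + 600 + 450 + 100 + 5 = 1365.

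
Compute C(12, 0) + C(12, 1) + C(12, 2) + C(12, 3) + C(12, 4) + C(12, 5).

1 + 12 + 66 + 220 + 495 + 792 = 1586.

1586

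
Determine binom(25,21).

12650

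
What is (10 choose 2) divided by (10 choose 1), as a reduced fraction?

C(n,k+1)/C(n,k) = (n−k)/(k+1) = (10−1)/(1+1) = 9/2.

9/2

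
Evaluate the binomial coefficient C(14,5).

C(14,5) = (14·13·12·11·10) / 5! = 240240 / 120 = 2002.

2002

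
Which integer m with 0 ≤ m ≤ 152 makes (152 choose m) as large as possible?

76

C(152,m) is maximized at m = 152/2 = 76.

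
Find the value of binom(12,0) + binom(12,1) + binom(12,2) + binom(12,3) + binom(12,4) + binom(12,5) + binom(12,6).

1 + 12 + 66 + 220 + 495 + 792 + 924 = 2510.

2510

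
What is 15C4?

1365

C(15,4) = (15·14·13·12) / 4! = 32760 / 24 = 1365.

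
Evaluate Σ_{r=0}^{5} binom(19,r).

16664

1 + 19 + 171 + 969 + 3876 + 11628 = 16664.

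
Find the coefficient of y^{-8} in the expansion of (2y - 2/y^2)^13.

-14057472

General term: C(13,j)·(2y)^j·(-2/y^2)^(13-j), with y-exponent 1j − 2(13−j) = 3j − 26.
Set 3j − 26 = -8: j = 6.
C(13,6) = 1716; 2^6 = 64; (-2)^7 = -128.
Coefficient = 1716 · 64 · (-128) = -14057472.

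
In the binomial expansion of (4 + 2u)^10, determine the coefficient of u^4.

13762560

The general term is C(10,j)·(4)^j·(2u)^(10-j); the u^4 term has j = 6.
C(10,6) = 210.
Coefficient = C(10,6) · 4^6 · 2^4 = 210 · 4096 · 16 = 13762560.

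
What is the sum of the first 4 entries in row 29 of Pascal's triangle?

4090

1 + 29 + 406 + 3654 = 4090.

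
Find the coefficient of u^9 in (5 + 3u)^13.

8795840625

The general term is C(13,j)·(5)^j·(3u)^(13-j); the u^9 term has j = 4.
C(13,4) = 715.
Coefficient = C(13,4) · 5^4 · 3^9 = 715 · 625 · 19683 = 8795840625.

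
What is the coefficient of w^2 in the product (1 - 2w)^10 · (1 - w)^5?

Coefficient of w^2 = Σ_{j} C(10,j)·(-2)^j·C(5,2-j)·(-1)^(2-j) for j from 0 to 2.
= 10 + 100 + 180 = 290.

290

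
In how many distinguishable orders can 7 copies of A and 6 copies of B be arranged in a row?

1716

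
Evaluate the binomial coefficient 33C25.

13884156

C(33,25) = C(33,8) by symmetry.
C(33,8) = (33·32·31·30·29·28·27·26) / 8! = 559809169920 / 40320 = 13884156.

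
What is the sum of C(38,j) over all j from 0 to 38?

274877906944

Setting x = 1 in (1+x)^38 gives Σ C(38,j) = 2^38 = 274877906944.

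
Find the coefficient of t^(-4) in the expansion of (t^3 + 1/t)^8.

General term: C(8,j)·(t^3)^j·(1/t)^(8-j), with t-exponent 3j − 1(8−j) = 4j − 8.
Set 4j − 8 = -4: j = 1.
C(8,1) = 8; 1^1 = 1; 1^7 = 1.
Coefficient = 8 · 1 · 1 = 8.

8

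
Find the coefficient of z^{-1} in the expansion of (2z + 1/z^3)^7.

General term: C(7,j)·(2z)^j·(1/z^3)^(7-j), with z-exponent 1j − 3(7−j) = 4j − 21.
Set 4j − 21 = -1: j = 5.
C(7,5) = 21; 2^5 = 32; 1^2 = 1.
Coefficient = 21 · 32 · 1 = 672.

672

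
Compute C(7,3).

35

C(7,3) = (7·6·5) / 3! = 210 / 6 = 35.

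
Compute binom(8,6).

28

C(8,6) = C(8,2) by symmetry.
C(8,2) = (8·7) / 2! = 56 / 2 = 28.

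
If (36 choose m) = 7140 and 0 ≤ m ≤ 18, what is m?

C(36,m) increases on 0 ≤ m ≤ 18. C(36,2) = 630 and C(36,3) = 7140, so m = 3.

3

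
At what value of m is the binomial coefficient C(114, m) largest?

C(114,m) is maximized at m = 114/2 = 57.

57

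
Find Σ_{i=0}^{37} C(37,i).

Setting x = 1 in (1+x)^37 gives Σ C(37,i) = 2^37 = 137438953472.

137438953472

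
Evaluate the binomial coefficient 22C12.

C(22,12) = C(22,10) by symmetry.
C(22,10) = (22·21·20·19·18·17·16·15·14·13) / 10! = 2346549004800 / 3628800 = 646646.

646646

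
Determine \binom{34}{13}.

C(34,13) = (34·33·32·31·30·29·28·27·26·25·24·23·22) / 13! = 5778574175582208000 / 6227020800 = 927983760.

927983760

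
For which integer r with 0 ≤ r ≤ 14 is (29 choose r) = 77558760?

C(29,r) increases on 0 ≤ r ≤ 14. C(29,13) = 67863915 and C(29,14) = 77558760, so r = 14.

14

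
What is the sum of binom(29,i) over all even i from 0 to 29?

268435456

Even-i terms of row 29 sum to 2^28 = 268435456.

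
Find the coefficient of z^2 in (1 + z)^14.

91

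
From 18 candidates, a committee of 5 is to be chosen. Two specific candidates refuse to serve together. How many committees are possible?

8008

All 5-subsets: C(18,5) = 8568. Those containing both fixed elements: C(16,3) = 560.
8568 − 560 = 8008.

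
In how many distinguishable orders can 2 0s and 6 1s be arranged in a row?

28

Choose positions for the 0s: C(8,2) = 28.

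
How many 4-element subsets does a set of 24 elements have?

10626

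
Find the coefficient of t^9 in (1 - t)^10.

The general term is C(10,j)·(1)^j·(-t)^(10-j); the t^9 term has j = 1.
C(10,1) = 10.
Coefficient = C(10,1) · (-1)^9 = 10 · (-1) = -10.

-10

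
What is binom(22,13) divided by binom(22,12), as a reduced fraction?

10/13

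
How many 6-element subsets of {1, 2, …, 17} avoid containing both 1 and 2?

All 6-subsets: C(17,6) = 12376. Those containing both fixed elements: C(15,4) = 1365.
12376 − 1365 = 11011.

11011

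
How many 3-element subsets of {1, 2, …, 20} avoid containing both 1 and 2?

All 3-subsets: C(20,3) = 1140. Those containing both fixed elements: C(18,1) = 18.
1140 − 18 = 1122.

1122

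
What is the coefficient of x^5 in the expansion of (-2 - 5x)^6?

The general term is C(6,j)·(-2)^j·(-5x)^(6-j); the x^5 term has j = 1.
C(6,1) = 6.
Coefficient = C(6,1) · (-2)^1 · (-5)^5 = 6 · (-2) · (-3125) = 37500.

37500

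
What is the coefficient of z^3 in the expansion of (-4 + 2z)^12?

The general term is C(12,j)·(-4)^j·(2z)^(12-j); the z^3 term has j = 9.
C(12,9) = 220.
Coefficient = C(12,9) · (-4)^9 · 2^3 = 220 · (-262144) · 8 = -461373440.

-461373440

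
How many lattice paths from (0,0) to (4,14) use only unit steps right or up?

3060

Each path is a sequence of 18 steps with 4 rights: C(18,4) = 3060.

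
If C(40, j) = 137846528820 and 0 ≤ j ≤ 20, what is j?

C(40,j) increases on 0 ≤ j ≤ 20. C(40,19) = 131282408400 and C(40,20) = 137846528820, so j = 20.

20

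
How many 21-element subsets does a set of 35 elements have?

2319959400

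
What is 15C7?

6435

C(15,7) = (15·14·13·12·11·10·9) / 7! = 32432400 / 5040 = 6435.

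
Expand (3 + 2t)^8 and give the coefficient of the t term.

34992

The general term is C(8,j)·(3)^j·(2t)^(8-j); the t^1 term has j = 7.
C(8,7) = 8.
Coefficient = C(8,7) · 3^7 · 2^1 = 8 · 2187 · 2 = 34992.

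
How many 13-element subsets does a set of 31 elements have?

206253075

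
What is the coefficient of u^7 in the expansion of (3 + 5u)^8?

1875000

The general term is C(8,j)·(3)^j·(5u)^(8-j); the u^7 term has j = 1.
C(8,1) = 8.
Coefficient = C(8,1) · 3^1 · 5^7 = 8 · 3 · 78125 = 1875000.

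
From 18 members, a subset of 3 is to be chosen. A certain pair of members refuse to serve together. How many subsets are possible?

800

All 3-subsets: C(18,3) = 816. Those containing both fixed elements: C(16,1) = 16.
816 − 16 = 800.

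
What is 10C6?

C(10,6) = C(10,4) by symmetry.
C(10,4) = (10·9·8·7) / 4! = 5040 / 24 = 210.

210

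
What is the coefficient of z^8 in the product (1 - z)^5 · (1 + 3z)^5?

Coefficient of z^8 = Σ_{j} C(5,j)·(-1)^j·C(5,8-j)·3^(8-j) for j from 3 to 5.
= (-2430) + 2025 + (-270) = -675.

-675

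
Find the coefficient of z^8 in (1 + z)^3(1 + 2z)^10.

Coefficient of z^8 = Σ_{j} C(3,j)·1^j·C(10,8-j)·2^(8-j) for j from 0 to 3.
= 11520 + 46080 + 40320 + 8064 = 105984.

105984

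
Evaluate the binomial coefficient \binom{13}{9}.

C(13,9) = C(13,4) by symmetry.
C(13,4) = (13·12·11·10) / 4! = 17160 / 24 = 715.

715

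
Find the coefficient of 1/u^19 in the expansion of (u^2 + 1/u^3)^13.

General term: C(13,j)·(u^2)^j·(1/u^3)^(13-j), with u-exponent 2j − 3(13−j) = 5j − 39.
Set 5j − 39 = -19: j = 4.
C(13,4) = 715; 1^4 = 1; 1^9 = 1.
Coefficient = 715 · 1 · 1 = 715.

715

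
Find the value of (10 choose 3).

120

C(10,3) = (10·9·8) / 3! = 720 / 6 = 120.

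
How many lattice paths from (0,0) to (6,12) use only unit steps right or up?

18564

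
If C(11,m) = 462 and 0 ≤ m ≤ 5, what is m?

5

C(11,m) increases on 0 ≤ m ≤ 5. C(11,4) = 330 and C(11,5) = 462, so m = 5.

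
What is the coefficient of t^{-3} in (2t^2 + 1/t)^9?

144

General term: C(9,j)·(2t^2)^j·(1/t)^(9-j), with t-exponent 2j − 1(9−j) = 3j − 9.
Set 3j − 9 = -3: j = 2.
C(9,2) = 36; 2^2 = 4; 1^7 = 1.
Coefficient = 36 · 4 · 1 = 144.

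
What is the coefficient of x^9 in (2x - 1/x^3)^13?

General term: C(13,j)·(2x)^j·(-1/x^3)^(13-j), with x-exponent 1j − 3(13−j) = 4j − 39.
Set 4j − 39 = 9: j = 12.
C(13,12) = 13; 2^12 = 4096; (-1)^1 = -1.
Coefficient = 13 · 4096 · (-1) = -53248.

-53248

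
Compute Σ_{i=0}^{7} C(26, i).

971712

1 + 26 + 325 + 2600 + 14950 + 65780 + 230230 + 657800 = 971712.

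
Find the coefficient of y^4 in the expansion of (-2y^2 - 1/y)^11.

-14784

General term: C(11,j)·(-2y^2)^j·(-1/y)^(11-j), with y-exponent 2j − 1(11−j) = 3j − 11.
Set 3j − 11 = 4: j = 5.
C(11,5) = 462; (-2)^5 = -32; (-1)^6 = 1.
Coefficient = 462 · (-32) · 1 = -14784.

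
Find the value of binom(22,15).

170544

C(22,15) = C(22,7) by symmetry.
C(22,7) = (22·21·20·19·18·17·16) / 7! = 859541760 / 5040 = 170544.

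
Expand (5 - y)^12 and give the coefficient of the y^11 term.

The general term is C(12,j)·(5)^j·(-y)^(12-j); the y^11 term has j = 1.
C(12,1) = 12.
Coefficient = C(12,1) · 5^1 · (-1)^11 = 12 · 5 · (-1) = -60.

-60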